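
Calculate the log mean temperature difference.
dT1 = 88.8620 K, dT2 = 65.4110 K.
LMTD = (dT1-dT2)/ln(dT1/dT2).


dT1/dT2 = 1.3585
ln(dT1/dT2) = 0.3064
LMTD = 23.4510 / 0.3064 = 76.5387 K

76.5387 K


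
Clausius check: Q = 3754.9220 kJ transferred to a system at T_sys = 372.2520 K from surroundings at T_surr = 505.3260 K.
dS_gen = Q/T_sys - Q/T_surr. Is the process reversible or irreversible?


dS_sys = 3754.9220/372.2520 = 10.0870 kJ/K
dS_surr = -3754.9220/505.3260 = -7.4307 kJ/K
dS_gen = 10.0870 - 7.4307 = 2.6564 kJ/K (irreversible)

dS_gen = 2.6564 kJ/K, irreversible


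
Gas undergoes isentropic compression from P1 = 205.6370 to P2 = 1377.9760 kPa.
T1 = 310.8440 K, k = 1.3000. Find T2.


(k-1)/k = 0.2308
(P2/P1)^exp = 1.5511
T2 = 310.8440 * 1.5511 = 482.1590 K

482.1590 K


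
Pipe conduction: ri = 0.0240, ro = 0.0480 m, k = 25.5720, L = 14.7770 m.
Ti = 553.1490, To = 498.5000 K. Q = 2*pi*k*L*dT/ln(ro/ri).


dT = 54.6490 K
ln(ro/ri) = 0.6931
Q = 2*pi*25.5720*14.7770*54.6490 / 0.6931 = 187192.1342 W

187192.1342 W


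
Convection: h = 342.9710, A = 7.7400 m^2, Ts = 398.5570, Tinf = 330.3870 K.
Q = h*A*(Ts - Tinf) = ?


dT = 68.1700 K
Q = 342.9710 * 7.7400 * 68.1700 = 180963.7780 W

180963.7780 W


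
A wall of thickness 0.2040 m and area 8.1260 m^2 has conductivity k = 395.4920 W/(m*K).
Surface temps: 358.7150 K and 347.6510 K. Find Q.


dT = 11.0640 K
Q = 395.4920 * 8.1260 * 11.0640 / 0.2040 = 174299.6523 W

174299.6523 W


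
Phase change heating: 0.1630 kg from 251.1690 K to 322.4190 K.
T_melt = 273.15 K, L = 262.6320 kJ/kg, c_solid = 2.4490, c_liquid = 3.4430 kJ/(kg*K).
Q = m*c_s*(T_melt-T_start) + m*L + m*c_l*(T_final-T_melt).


Q1 (sensible, solid) = 0.1630 * 2.4490 * 21.9810 = 8.7745 kJ
Q2 (latent) = 0.1630 * 262.6320 = 42.8090 kJ
Q3 (sensible, liquid) = 0.1630 * 3.4430 * 49.2690 = 27.6502 kJ
Q_total = 79.2338 kJ

79.2338 kJ


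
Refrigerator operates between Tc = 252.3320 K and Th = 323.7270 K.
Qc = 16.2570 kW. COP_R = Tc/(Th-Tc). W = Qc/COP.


COP = 252.3320 / 71.3950 = 3.5343
W = 16.2570 / 3.5343 = 4.5998 kW

COP = 3.5343, W = 4.5998 kW


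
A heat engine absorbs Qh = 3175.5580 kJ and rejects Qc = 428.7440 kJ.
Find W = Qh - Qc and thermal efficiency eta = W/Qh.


W = 3175.5580 - 428.7440 = 2746.8140 kJ
eta = 2746.8140 / 3175.5580 = 0.8650 = 86.4986%

W = 2746.8140 kJ, eta = 86.4986%


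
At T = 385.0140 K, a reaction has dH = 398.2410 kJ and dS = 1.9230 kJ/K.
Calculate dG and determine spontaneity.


T*dS = 385.0140 * 1.9230 = 740.3819 kJ
dG = 398.2410 - 740.3819 = -342.1409 kJ (spontaneous)

dG = -342.1409 kJ, spontaneous


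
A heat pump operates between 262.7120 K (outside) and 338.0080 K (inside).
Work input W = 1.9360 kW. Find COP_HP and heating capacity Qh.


COP = 338.0080 / 75.2960 = 4.4891
Qh = 4.4891 * 1.9360 = 8.6908 kW

COP = 4.4891, Qh = 8.6908 kW


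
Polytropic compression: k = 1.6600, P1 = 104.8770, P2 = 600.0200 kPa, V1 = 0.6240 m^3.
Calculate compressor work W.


(k-1)/k = 0.3976
(P2/P1)^exp = 2.0006
W = 2.5152 * 104.8770 * 0.6240 * (2.0006 - 1) = 164.7050 kJ

164.7050 kJ


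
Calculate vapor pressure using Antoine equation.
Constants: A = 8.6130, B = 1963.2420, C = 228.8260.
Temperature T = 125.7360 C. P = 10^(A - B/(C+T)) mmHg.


C+T = 354.5620
B/(C+T) = 5.5371
log10(P) = 8.6130 - 5.5371 = 3.0759
P = 10^3.0759 = 1190.9929 mmHg

1190.9929 mmHg


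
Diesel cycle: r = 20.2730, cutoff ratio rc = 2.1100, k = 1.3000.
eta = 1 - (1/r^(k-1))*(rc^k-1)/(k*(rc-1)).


r^(k-1) = 2.4665
rc^k = 2.6398
eta = 0.5393 = 53.9274%

53.9274%


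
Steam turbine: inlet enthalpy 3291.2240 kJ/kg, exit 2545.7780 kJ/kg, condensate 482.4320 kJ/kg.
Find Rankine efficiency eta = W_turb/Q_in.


W = 745.4460 kJ/kg
Q_in = 2808.7920 kJ/kg
eta = 0.2654 = 26.5397%

eta = 26.5397%


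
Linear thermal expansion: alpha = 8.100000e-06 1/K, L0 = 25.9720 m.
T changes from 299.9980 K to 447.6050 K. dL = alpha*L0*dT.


dT = 147.6070 K
dL = 8.100000e-06 * 25.9720 * 147.6070 = 0.031053 m
L_final = 26.003053 m

dL = 0.031053 m


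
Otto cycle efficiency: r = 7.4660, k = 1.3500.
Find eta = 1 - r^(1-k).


r^(k-1) = 2.0211
eta = 1 - 1/2.0211 = 0.5052 = 50.5212%

50.5212%


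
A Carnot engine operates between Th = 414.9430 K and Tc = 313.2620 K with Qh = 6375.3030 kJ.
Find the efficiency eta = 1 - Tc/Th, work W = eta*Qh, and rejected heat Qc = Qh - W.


eta = 1 - 313.2620/414.9430 = 0.2450
W = 0.2450 * 6375.3030 = 1562.2560 kJ
Qc = 6375.3030 - 1562.2560 = 4813.0470 kJ

eta = 24.5048%, W = 1562.2560 kJ, Qc = 4813.0470 kJ


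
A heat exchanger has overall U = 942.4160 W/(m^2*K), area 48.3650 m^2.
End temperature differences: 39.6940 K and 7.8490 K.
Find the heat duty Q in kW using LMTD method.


LMTD = 19.6475 K
Q = 942.4160 * 48.3650 * 19.6475 = 895533.7166 W = 895.5337 kW

895.5337 kW


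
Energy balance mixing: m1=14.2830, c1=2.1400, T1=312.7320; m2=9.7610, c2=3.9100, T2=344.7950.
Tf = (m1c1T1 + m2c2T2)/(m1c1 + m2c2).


num = 22718.1245
den = 68.7311
Tf = 330.5362 K

330.5362 K


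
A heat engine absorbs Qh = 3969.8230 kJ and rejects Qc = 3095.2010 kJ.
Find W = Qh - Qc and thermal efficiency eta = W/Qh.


W = 3969.8230 - 3095.2010 = 874.6220 kJ
eta = 874.6220 / 3969.8230 = 0.2203 = 22.0318%

W = 874.6220 kJ, eta = 22.0318%


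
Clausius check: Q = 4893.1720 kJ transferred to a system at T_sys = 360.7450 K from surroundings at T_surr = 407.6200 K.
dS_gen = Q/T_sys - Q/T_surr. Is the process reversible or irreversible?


dS_sys = 4893.1720/360.7450 = 13.5641 kJ/K
dS_surr = -4893.1720/407.6200 = -12.0042 kJ/K
dS_gen = 13.5641 - 12.0042 = 1.5598 kJ/K (irreversible)

dS_gen = 1.5598 kJ/K, irreversible


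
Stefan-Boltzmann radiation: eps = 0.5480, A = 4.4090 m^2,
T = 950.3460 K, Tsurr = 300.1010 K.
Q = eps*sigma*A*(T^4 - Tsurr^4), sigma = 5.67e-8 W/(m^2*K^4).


T^4 = 8.1569e+11
Tsurr^4 = 8.1109e+09
Q = 0.5480 * 5.67e-8 * 4.4090 * 8.0758e+11 = 110634.5223 W

110634.5223 W


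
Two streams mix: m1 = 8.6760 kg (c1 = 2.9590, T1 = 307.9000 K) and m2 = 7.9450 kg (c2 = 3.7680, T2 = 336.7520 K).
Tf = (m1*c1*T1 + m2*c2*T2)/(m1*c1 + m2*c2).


num = 17985.7600
den = 55.6090
Tf = 323.4323 K

323.4323 K


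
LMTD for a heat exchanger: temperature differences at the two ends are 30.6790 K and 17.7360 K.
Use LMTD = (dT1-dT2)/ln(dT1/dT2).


dT1/dT2 = 1.7298
ln(dT1/dT2) = 0.5480
LMTD = 12.9430 / 0.5480 = 23.6194 K

23.6194 K


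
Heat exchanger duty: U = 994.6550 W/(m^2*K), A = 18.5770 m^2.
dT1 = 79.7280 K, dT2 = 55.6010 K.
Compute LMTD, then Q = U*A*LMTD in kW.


LMTD = 66.9414 K
Q = 994.6550 * 18.5770 * 66.9414 = 1236923.6947 W = 1236.9237 kW

1236.9237 kW


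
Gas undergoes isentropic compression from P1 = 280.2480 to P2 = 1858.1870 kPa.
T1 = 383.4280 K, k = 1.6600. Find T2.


(k-1)/k = 0.3976
(P2/P1)^exp = 2.1215
T2 = 383.4280 * 2.1215 = 813.4352 K

813.4352 K


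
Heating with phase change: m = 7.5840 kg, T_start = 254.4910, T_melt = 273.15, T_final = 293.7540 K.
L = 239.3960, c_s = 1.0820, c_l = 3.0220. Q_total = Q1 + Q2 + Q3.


Q1 (sensible, solid) = 7.5840 * 1.0820 * 18.6590 = 153.1137 kJ
Q2 (latent) = 7.5840 * 239.3960 = 1815.5793 kJ
Q3 (sensible, liquid) = 7.5840 * 3.0220 * 20.6040 = 472.2199 kJ
Q_total = 2440.9129 kJ

2440.9129 kJ


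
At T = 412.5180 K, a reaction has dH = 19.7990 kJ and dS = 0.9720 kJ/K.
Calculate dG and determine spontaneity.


T*dS = 412.5180 * 0.9720 = 400.9675 kJ
dG = 19.7990 - 400.9675 = -381.1685 kJ (spontaneous)

dG = -381.1685 kJ, spontaneous


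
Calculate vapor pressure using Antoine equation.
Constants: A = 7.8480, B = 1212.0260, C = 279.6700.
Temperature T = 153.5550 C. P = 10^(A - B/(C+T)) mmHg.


C+T = 433.2250
B/(C+T) = 2.7977
log10(P) = 7.8480 - 2.7977 = 5.0503
P = 10^5.0503 = 112283.9035 mmHg

112283.9035 mmHg


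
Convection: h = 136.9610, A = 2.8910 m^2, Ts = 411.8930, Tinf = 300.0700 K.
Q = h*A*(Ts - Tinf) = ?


dT = 111.8230 K
Q = 136.9610 * 2.8910 * 111.8230 = 44276.7922 W

44276.7922 W


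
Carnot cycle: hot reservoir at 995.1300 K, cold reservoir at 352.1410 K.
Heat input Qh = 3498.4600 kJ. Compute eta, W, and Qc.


eta = 1 - 352.1410/995.1300 = 0.6461
W = 0.6461 * 3498.4600 = 2260.4798 kJ
Qc = 3498.4600 - 2260.4798 = 1237.9802 kJ

eta = 64.6136%, W = 2260.4798 kJ, Qc = 1237.9802 kJ


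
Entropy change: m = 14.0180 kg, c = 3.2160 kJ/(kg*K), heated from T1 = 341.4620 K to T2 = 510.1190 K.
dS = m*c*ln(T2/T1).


T2/T1 = 1.4939
ln(T2/T1) = 0.4014
dS = 14.0180 * 3.2160 * 0.4014 = 18.0962 kJ/K

18.0962 kJ/K


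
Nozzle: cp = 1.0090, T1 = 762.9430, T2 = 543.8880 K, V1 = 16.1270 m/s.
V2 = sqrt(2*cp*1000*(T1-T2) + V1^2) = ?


dT = 219.0550 K
2*cp*1000*dT = 442052.9900
V1^2 = 260.0801
V2 = sqrt(442313.0701) = 665.0662 m/s

665.0662 m/s


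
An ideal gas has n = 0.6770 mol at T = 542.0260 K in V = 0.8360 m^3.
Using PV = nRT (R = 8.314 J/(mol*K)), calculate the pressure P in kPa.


P = nRT/V = 0.6770 * 8.314 * 542.0260 / 0.8360
= 3050.8356 / 0.8360 = 3649.3249 Pa = 3.6493 kPa

3.6493 kPa


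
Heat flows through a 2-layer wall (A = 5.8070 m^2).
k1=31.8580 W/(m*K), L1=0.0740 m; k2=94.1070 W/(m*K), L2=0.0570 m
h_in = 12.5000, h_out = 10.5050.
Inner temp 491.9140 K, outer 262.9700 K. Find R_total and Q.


R_conv_in = 1/(12.5000*5.8070) = 0.0138
R_1 = 0.0740/(31.8580*5.8070) = 0.0004
R_2 = 0.0570/(94.1070*5.8070) = 0.0001
R_conv_out = 1/(10.5050*5.8070) = 0.0164
R_total = 0.0307 K/W
Q = 228.9440 / 0.0307 = 7463.8915 W

R_total = 0.0307 K/W, Q = 7463.8915 W


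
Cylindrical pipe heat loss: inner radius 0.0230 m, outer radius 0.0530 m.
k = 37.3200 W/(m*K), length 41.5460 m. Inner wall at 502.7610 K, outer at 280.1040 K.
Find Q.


dT = 222.6570 K
ln(ro/ri) = 0.8348
Q = 2*pi*37.3200*41.5460*222.6570 / 0.8348 = 2598398.9427 W

2598398.9427 W


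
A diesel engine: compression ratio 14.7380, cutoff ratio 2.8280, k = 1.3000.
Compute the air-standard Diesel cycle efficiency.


r^(k-1) = 2.2415
rc^k = 3.8630
eta = 0.4625 = 46.2513%

46.2513%


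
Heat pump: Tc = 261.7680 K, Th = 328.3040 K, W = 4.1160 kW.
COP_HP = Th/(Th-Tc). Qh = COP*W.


COP = 328.3040 / 66.5360 = 4.9342
Qh = 4.9342 * 4.1160 = 20.3093 kW

COP = 4.9342, Qh = 20.3093 kW


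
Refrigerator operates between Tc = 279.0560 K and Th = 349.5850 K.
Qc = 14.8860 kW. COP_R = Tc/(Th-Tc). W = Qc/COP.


COP = 279.0560 / 70.5290 = 3.9566
W = 14.8860 / 3.9566 = 3.7623 kW

COP = 3.9566, W = 3.7623 kW


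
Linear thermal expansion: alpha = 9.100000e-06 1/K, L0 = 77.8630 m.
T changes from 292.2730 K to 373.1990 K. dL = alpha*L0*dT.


dT = 80.9260 K
dL = 9.100000e-06 * 77.8630 * 80.9260 = 0.057340 m
L_final = 77.920340 m

dL = 0.057340 m


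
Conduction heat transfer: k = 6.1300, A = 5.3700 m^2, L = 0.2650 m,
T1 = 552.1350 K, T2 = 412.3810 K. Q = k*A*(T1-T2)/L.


dT = 139.7540 K
Q = 6.1300 * 5.3700 * 139.7540 / 0.2650 = 17360.1364 W

17360.1364 W


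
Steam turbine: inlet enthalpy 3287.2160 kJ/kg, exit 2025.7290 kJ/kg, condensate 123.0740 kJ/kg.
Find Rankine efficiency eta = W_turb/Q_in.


W = 1261.4870 kJ/kg
Q_in = 3164.1420 kJ/kg
eta = 0.3987 = 39.8682%

eta = 39.8682%


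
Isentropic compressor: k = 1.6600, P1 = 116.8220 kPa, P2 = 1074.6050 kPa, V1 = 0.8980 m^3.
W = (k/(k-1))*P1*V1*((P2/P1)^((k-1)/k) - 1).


(k-1)/k = 0.3976
(P2/P1)^exp = 2.4164
W = 2.5152 * 116.8220 * 0.8980 * (2.4164 - 1) = 373.7220 kJ

373.7220 kJ


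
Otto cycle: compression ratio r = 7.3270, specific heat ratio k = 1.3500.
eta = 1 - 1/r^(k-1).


r^(k-1) = 2.0078
eta = 1 - 1/2.0078 = 0.5019 = 50.1947%

50.1947%


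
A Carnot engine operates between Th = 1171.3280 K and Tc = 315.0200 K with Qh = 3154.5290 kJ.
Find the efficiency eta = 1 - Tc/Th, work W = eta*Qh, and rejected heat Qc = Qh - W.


eta = 1 - 315.0200/1171.3280 = 0.7311
W = 0.7311 * 3154.5290 = 2306.1418 kJ
Qc = 3154.5290 - 2306.1418 = 848.3872 kJ

eta = 73.1057%, W = 2306.1418 kJ, Qc = 848.3872 kJ


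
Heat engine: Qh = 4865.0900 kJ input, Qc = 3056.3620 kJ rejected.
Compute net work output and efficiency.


W = 4865.0900 - 3056.3620 = 1808.7280 kJ
eta = 1808.7280 / 4865.0900 = 0.3718 = 37.1777%

W = 1808.7280 kJ, eta = 37.1777%


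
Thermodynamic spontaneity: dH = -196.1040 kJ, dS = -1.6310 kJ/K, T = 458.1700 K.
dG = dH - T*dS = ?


T*dS = 458.1700 * -1.6310 = -747.2753 kJ
dG = -196.1040 + 747.2753 = 551.1713 kJ (non-spontaneous)

dG = 551.1713 kJ, non-spontaneous


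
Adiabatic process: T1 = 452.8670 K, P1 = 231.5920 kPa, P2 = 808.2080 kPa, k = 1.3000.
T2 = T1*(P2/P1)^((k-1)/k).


(k-1)/k = 0.2308
(P2/P1)^exp = 1.3343
T2 = 452.8670 * 1.3343 = 604.2715 K

604.2715 K


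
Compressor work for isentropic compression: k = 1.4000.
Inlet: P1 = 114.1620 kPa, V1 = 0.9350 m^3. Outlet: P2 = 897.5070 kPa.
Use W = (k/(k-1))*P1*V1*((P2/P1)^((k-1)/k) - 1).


(k-1)/k = 0.2857
(P2/P1)^exp = 1.8024
W = 3.5000 * 114.1620 * 0.9350 * (1.8024 - 1) = 299.7892 kJ

299.7892 kJ


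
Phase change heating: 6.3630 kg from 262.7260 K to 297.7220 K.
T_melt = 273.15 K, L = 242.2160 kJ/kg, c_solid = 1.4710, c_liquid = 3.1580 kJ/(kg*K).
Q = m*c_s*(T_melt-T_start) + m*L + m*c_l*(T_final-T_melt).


Q1 (sensible, solid) = 6.3630 * 1.4710 * 10.4240 = 97.5684 kJ
Q2 (latent) = 6.3630 * 242.2160 = 1541.2204 kJ
Q3 (sensible, liquid) = 6.3630 * 3.1580 * 24.5720 = 493.7585 kJ
Q_total = 2132.5472 kJ

2132.5472 kJ


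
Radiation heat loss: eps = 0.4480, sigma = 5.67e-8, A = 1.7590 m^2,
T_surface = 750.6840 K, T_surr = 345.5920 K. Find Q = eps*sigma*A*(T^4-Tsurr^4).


T^4 = 3.1756e+11
Tsurr^4 = 1.4264e+10
Q = 0.4480 * 5.67e-8 * 1.7590 * 3.0330e+11 = 13551.7675 W

13551.7675 W


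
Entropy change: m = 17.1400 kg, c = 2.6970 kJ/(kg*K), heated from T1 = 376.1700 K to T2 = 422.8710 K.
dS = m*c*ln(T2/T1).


T2/T1 = 1.1241
ln(T2/T1) = 0.1170
dS = 17.1400 * 2.6970 * 0.1170 = 5.4097 kJ/K

5.4097 kJ/K


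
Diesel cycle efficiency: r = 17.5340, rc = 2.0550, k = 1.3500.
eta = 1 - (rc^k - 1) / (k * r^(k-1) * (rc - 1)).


r^(k-1) = 2.7249
rc^k = 2.6442
eta = 0.5763 = 57.6345%

57.6345%


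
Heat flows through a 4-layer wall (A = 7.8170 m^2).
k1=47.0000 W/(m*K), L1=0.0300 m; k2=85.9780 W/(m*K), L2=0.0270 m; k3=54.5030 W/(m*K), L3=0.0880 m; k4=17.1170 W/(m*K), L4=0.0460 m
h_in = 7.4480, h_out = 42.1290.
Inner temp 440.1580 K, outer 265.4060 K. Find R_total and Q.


R_conv_in = 1/(7.4480*7.8170) = 0.0172
R_1 = 0.0300/(47.0000*7.8170) = 8.1655e-05
R_2 = 0.0270/(85.9780*7.8170) = 4.0173e-05
R_3 = 0.0880/(54.5030*7.8170) = 0.0002
R_4 = 0.0460/(17.1170*7.8170) = 0.0003
R_conv_out = 1/(42.1290*7.8170) = 0.0030
R_total = 0.0209 K/W
Q = 174.7520 / 0.0209 = 8367.4929 W

R_total = 0.0209 K/W, Q = 8367.4929 W


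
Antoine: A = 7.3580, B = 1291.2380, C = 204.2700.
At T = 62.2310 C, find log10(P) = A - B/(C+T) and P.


C+T = 266.5010
B/(C+T) = 4.8452
log10(P) = 7.3580 - 4.8452 = 2.5128
P = 10^2.5128 = 325.7223 mmHg

325.7223 mmHg


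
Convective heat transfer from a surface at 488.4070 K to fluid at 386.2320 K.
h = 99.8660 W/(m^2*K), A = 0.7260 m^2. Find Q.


dT = 102.1750 K
Q = 99.8660 * 0.7260 * 102.1750 = 7407.9650 W

7407.9650 W


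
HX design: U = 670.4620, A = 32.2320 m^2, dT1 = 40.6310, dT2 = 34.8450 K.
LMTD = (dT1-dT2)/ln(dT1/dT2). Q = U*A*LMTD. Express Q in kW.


LMTD = 37.6640 K
Q = 670.4620 * 32.2320 * 37.6640 = 813930.6033 W = 813.9306 kW

813.9306 kW


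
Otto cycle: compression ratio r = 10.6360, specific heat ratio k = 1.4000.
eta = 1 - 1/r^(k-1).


r^(k-1) = 2.5746
eta = 1 - 1/2.5746 = 0.6116 = 61.1592%

61.1592%


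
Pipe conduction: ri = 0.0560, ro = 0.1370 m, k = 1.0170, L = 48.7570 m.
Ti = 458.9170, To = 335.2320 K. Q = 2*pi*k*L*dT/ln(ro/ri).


dT = 123.6850 K
ln(ro/ri) = 0.8946
Q = 2*pi*1.0170*48.7570*123.6850 / 0.8946 = 43073.6569 W

43073.6569 W


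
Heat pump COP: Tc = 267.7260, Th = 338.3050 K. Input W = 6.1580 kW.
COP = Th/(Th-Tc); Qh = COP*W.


COP = 338.3050 / 70.5790 = 4.7933
Qh = 4.7933 * 6.1580 = 29.5170 kW

COP = 4.7933, Qh = 29.5170 kW


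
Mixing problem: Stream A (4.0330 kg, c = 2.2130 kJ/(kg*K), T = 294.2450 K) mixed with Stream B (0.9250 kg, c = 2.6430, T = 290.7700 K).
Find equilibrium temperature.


num = 3337.0124
den = 11.3698
Tf = 293.4978 K

293.4978 K


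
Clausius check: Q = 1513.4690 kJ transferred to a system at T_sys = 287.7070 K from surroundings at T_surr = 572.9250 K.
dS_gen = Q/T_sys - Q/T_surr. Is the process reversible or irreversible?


dS_sys = 1513.4690/287.7070 = 5.2605 kJ/K
dS_surr = -1513.4690/572.9250 = -2.6417 kJ/K
dS_gen = 5.2605 - 2.6417 = 2.6188 kJ/K (irreversible)

dS_gen = 2.6188 kJ/K, irreversible


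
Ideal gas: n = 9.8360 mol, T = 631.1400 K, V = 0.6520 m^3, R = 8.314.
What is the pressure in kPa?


P = nRT/V = 9.8360 * 8.314 * 631.1400 / 0.6520
= 51612.4227 / 0.6520 = 79160.1576 Pa = 79.1602 kPa

79.1602 kPa


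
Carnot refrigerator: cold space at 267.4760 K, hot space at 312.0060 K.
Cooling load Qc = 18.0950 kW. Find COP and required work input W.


COP = 267.4760 / 44.5300 = 6.0066
W = 18.0950 / 6.0066 = 3.0125 kW

COP = 6.0066, W = 3.0125 kW


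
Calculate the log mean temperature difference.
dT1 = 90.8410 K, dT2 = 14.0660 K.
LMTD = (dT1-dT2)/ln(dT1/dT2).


dT1/dT2 = 6.4582
ln(dT1/dT2) = 1.8654
LMTD = 76.7750 / 1.8654 = 41.1585 K

41.1585 K


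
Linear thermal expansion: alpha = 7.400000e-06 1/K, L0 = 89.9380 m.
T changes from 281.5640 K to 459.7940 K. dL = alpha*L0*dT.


dT = 178.2300 K
dL = 7.400000e-06 * 89.9380 * 178.2300 = 0.118619 m
L_final = 90.056619 m

dL = 0.118619 m


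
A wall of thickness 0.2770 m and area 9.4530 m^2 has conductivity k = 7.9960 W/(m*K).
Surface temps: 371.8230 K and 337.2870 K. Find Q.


dT = 34.5360 K
Q = 7.9960 * 9.4530 * 34.5360 / 0.2770 = 9423.9877 W

9423.9877 W


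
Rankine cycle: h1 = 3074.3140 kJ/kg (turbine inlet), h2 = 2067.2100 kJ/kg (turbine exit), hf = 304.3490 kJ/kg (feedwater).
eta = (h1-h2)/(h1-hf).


W = 1007.1040 kJ/kg
Q_in = 2769.9650 kJ/kg
eta = 0.3636 = 36.3580%

eta = 36.3580%


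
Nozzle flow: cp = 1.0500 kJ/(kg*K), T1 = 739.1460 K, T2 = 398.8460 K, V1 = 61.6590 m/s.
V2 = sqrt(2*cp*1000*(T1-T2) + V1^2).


dT = 340.3000 K
2*cp*1000*dT = 714630.0000
V1^2 = 3801.8323
V2 = sqrt(718431.8323) = 847.6036 m/s

847.6036 m/s


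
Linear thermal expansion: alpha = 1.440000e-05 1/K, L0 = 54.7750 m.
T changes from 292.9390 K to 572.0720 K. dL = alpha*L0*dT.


dT = 279.1330 K
dL = 1.440000e-05 * 54.7750 * 279.1330 = 0.220169 m
L_final = 54.995169 m

dL = 0.220169 m


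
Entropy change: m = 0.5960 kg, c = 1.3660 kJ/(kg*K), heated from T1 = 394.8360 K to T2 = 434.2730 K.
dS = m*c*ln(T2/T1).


T2/T1 = 1.0999
ln(T2/T1) = 0.0952
dS = 0.5960 * 1.3660 * 0.0952 = 0.0775 kJ/K

0.0775 kJ/K


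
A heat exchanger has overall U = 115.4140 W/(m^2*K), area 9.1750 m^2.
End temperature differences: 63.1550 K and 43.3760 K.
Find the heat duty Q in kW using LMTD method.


LMTD = 52.6477 K
Q = 115.4140 * 9.1750 * 52.6477 = 55749.9135 W = 55.7499 kW

55.7499 kW


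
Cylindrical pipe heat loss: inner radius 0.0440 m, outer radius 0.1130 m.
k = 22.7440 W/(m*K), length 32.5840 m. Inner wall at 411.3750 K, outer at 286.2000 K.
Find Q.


dT = 125.1750 K
ln(ro/ri) = 0.9432
Q = 2*pi*22.7440*32.5840*125.1750 / 0.9432 = 617967.6715 W

617967.6715 W


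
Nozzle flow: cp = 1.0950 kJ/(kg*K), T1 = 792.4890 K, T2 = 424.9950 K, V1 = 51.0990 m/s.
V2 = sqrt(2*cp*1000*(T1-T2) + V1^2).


dT = 367.4940 K
2*cp*1000*dT = 804811.8600
V1^2 = 2611.1078
V2 = sqrt(807422.9678) = 898.5672 m/s

898.5672 m/s


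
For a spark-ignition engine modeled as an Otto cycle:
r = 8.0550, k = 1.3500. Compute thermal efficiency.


r^(k-1) = 2.0755
eta = 1 - 1/2.0755 = 0.5182 = 51.8189%

51.8189%


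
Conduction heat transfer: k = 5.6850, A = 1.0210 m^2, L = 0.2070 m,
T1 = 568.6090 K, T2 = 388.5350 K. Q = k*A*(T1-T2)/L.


dT = 180.0740 K
Q = 5.6850 * 1.0210 * 180.0740 / 0.2070 = 5049.3663 W

5049.3663 W


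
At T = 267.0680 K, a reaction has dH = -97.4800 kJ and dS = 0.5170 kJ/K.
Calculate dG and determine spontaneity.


T*dS = 267.0680 * 0.5170 = 138.0742 kJ
dG = -97.4800 - 138.0742 = -235.5542 kJ (spontaneous)

dG = -235.5542 kJ, spontaneous


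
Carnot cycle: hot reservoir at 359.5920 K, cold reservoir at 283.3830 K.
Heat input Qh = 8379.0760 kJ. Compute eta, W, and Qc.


eta = 1 - 283.3830/359.5920 = 0.2119
W = 0.2119 * 8379.0760 = 1775.7931 kJ
Qc = 8379.0760 - 1775.7931 = 6603.2829 kJ

eta = 21.1932%, W = 1775.7931 kJ, Qc = 6603.2829 kJ


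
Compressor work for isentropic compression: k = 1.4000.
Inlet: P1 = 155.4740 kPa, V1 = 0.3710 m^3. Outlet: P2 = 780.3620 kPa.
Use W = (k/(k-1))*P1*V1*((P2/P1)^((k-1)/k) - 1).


(k-1)/k = 0.2857
(P2/P1)^exp = 1.5856
W = 3.5000 * 155.4740 * 0.3710 * (1.5856 - 1) = 118.2144 kJ

118.2144 kJ


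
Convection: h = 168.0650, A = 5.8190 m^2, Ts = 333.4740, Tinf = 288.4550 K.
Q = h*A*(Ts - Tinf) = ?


dT = 45.0190 K
Q = 168.0650 * 5.8190 * 45.0190 = 44027.2420 W

44027.2420 W


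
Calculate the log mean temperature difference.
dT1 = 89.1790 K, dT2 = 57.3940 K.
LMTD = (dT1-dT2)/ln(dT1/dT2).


dT1/dT2 = 1.5538
ln(dT1/dT2) = 0.4407
LMTD = 31.7850 / 0.4407 = 72.1229 K

72.1229 K


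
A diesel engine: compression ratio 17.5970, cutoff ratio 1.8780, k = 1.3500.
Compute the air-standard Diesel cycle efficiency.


r^(k-1) = 2.7284
rc^k = 2.3415
eta = 0.5852 = 58.5189%

58.5189%


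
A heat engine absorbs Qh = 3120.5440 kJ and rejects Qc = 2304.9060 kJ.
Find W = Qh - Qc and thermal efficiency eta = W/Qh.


W = 3120.5440 - 2304.9060 = 815.6380 kJ
eta = 815.6380 / 3120.5440 = 0.2614 = 26.1377%

W = 815.6380 kJ, eta = 26.1377%


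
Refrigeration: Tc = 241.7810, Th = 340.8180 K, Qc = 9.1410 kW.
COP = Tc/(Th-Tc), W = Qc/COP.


COP = 241.7810 / 99.0370 = 2.4413
W = 9.1410 / 2.4413 = 3.7443 kW

COP = 2.4413, W = 3.7443 kW


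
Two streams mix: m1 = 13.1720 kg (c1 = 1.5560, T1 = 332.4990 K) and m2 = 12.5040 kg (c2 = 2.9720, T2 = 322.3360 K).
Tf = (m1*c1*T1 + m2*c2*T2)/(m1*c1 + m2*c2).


num = 18793.3915
den = 57.6575
Tf = 325.9487 K

325.9487 K


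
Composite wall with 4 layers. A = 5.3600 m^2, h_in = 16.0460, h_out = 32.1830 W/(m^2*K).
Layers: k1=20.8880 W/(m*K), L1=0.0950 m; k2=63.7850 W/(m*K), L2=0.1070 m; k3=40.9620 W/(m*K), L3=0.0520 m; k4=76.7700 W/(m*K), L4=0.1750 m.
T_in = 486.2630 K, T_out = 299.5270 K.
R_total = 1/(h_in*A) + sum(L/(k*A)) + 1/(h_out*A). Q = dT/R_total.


R_conv_in = 1/(16.0460*5.3600) = 0.0116
R_1 = 0.0950/(20.8880*5.3600) = 0.0008
R_2 = 0.1070/(63.7850*5.3600) = 0.0003
R_3 = 0.0520/(40.9620*5.3600) = 0.0002
R_4 = 0.1750/(76.7700*5.3600) = 0.0004
R_conv_out = 1/(32.1830*5.3600) = 0.0058
R_total = 0.0192 K/W
Q = 186.7360 / 0.0192 = 9701.7266 W

R_total = 0.0192 K/W, Q = 9701.7266 W


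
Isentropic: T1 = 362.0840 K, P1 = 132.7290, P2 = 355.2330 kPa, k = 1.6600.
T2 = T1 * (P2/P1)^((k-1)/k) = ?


(k-1)/k = 0.3976
(P2/P1)^exp = 1.4791
T2 = 362.0840 * 1.4791 = 535.5476 K

535.5476 K


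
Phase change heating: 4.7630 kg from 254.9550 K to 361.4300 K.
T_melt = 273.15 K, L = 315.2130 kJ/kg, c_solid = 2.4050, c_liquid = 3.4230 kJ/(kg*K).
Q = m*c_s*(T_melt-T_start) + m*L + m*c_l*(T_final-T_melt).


Q1 (sensible, solid) = 4.7630 * 2.4050 * 18.1950 = 208.4240 kJ
Q2 (latent) = 4.7630 * 315.2130 = 1501.3595 kJ
Q3 (sensible, liquid) = 4.7630 * 3.4230 * 88.2800 = 1439.2950 kJ
Q_total = 3149.0785 kJ

3149.0785 kJ


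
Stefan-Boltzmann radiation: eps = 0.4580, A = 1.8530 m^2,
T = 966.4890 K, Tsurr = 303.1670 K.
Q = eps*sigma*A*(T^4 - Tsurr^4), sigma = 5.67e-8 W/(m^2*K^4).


T^4 = 8.7254e+11
Tsurr^4 = 8.4475e+09
Q = 0.4580 * 5.67e-8 * 1.8530 * 8.6410e+11 = 41580.1964 W

41580.1964 W


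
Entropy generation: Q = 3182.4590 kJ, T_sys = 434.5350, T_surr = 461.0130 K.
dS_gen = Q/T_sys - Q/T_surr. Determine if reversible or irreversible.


dS_sys = 3182.4590/434.5350 = 7.3238 kJ/K
dS_surr = -3182.4590/461.0130 = -6.9032 kJ/K
dS_gen = 7.3238 - 6.9032 = 0.4206 kJ/K (irreversible)

dS_gen = 0.4206 kJ/K, irreversible


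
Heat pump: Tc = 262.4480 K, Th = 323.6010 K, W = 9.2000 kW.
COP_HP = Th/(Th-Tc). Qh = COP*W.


COP = 323.6010 / 61.1530 = 5.2917
Qh = 5.2917 * 9.2000 = 48.6833 kW

COP = 5.2917, Qh = 48.6833 kW


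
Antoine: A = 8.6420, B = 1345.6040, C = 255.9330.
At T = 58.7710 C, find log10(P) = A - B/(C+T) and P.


C+T = 314.7040
B/(C+T) = 4.2758
log10(P) = 8.6420 - 4.2758 = 4.3662
P = 10^4.3662 = 23239.3190 mmHg

23239.3190 mmHg


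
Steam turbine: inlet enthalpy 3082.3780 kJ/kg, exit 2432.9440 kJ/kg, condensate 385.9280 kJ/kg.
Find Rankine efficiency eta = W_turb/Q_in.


W = 649.4340 kJ/kg
Q_in = 2696.4500 kJ/kg
eta = 0.2408 = 24.0848%

eta = 24.0848%


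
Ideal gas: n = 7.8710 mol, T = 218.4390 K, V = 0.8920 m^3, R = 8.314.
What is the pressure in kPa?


P = nRT/V = 7.8710 * 8.314 * 218.4390 / 0.8920
= 14294.5376 / 0.8920 = 16025.2664 Pa = 16.0253 kPa

16.0253 kPa


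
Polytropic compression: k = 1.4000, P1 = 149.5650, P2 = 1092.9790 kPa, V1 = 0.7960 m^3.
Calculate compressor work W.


(k-1)/k = 0.2857
(P2/P1)^exp = 1.7652
W = 3.5000 * 149.5650 * 0.7960 * (1.7652 - 1) = 318.8512 kJ

318.8512 kJ


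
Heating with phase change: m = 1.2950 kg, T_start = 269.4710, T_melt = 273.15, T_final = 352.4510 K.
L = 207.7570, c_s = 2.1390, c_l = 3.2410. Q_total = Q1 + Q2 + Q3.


Q1 (sensible, solid) = 1.2950 * 2.1390 * 3.6790 = 10.1908 kJ
Q2 (latent) = 1.2950 * 207.7570 = 269.0453 kJ
Q3 (sensible, liquid) = 1.2950 * 3.2410 * 79.3010 = 332.8338 kJ
Q_total = 612.0700 kJ

612.0700 kJ


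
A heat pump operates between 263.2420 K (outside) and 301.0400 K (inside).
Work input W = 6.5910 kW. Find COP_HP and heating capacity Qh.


COP = 301.0400 / 37.7980 = 7.9644
Qh = 7.9644 * 6.5910 = 52.4936 kW

COP = 7.9644, Qh = 52.4936 kW


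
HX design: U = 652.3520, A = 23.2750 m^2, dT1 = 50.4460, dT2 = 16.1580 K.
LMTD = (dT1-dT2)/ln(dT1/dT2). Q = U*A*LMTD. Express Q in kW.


LMTD = 30.1171 K
Q = 652.3520 * 23.2750 * 30.1171 = 457283.2753 W = 457.2833 kW

457.2833 kW


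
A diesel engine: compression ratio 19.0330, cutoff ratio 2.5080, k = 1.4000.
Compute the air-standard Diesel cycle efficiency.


r^(k-1) = 3.2494
rc^k = 3.6229
eta = 0.6177 = 61.7658%

61.7658%


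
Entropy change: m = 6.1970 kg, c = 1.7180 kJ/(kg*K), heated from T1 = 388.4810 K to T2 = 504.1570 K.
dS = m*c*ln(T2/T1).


T2/T1 = 1.2978
ln(T2/T1) = 0.2606
dS = 6.1970 * 1.7180 * 0.2606 = 2.7749 kJ/K

2.7749 kJ/K


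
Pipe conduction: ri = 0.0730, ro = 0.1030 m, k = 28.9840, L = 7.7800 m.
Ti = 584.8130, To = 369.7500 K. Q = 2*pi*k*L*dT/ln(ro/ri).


dT = 215.0630 K
ln(ro/ri) = 0.3443
Q = 2*pi*28.9840*7.7800*215.0630 / 0.3443 = 885084.7906 W

885084.7906 W


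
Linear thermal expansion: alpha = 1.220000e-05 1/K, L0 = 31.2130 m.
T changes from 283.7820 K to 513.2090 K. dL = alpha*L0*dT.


dT = 229.4270 K
dL = 1.220000e-05 * 31.2130 * 229.4270 = 0.087365 m
L_final = 31.300365 m

dL = 0.087365 m


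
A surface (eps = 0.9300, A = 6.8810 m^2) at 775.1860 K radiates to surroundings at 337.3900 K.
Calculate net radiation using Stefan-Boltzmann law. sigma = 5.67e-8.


T^4 = 3.6110e+11
Tsurr^4 = 1.2958e+10
Q = 0.9300 * 5.67e-8 * 6.8810 * 3.4814e+11 = 126319.4943 W

126319.4943 W


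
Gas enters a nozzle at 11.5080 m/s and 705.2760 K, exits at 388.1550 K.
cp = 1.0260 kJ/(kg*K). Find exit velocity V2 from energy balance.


dT = 317.1210 K
2*cp*1000*dT = 650732.2920
V1^2 = 132.4341
V2 = sqrt(650864.7261) = 806.7619 m/s

806.7619 m/s


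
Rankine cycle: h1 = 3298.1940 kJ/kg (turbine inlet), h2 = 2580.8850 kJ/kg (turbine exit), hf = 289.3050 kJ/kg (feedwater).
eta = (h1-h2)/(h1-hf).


W = 717.3090 kJ/kg
Q_in = 3008.8890 kJ/kg
eta = 0.2384 = 23.8397%

eta = 23.8397%


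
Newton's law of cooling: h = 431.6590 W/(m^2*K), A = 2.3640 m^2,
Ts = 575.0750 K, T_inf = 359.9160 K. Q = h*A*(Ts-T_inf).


dT = 215.1590 K
Q = 431.6590 * 2.3640 * 215.1590 = 219557.2536 W

219557.2536 W


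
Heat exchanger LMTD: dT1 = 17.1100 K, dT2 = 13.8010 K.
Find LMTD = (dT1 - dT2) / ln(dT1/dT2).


dT1/dT2 = 1.2398
ln(dT1/dT2) = 0.2149
LMTD = 3.3090 / 0.2149 = 15.3963 K

15.3963 K


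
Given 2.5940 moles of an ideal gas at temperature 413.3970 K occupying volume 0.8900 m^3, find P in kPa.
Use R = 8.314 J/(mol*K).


P = nRT/V = 2.5940 * 8.314 * 413.3970 / 0.8900
= 8915.5330 / 0.8900 = 10017.4528 Pa = 10.0175 kPa

10.0175 kPa


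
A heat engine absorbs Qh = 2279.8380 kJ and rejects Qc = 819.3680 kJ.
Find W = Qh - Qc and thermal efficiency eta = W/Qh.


W = 2279.8380 - 819.3680 = 1460.4700 kJ
eta = 1460.4700 / 2279.8380 = 0.6406 = 64.0603%

W = 1460.4700 kJ, eta = 64.0603%


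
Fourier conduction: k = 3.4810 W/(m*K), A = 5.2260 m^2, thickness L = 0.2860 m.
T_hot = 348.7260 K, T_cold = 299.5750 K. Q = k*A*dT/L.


dT = 49.1510 K
Q = 3.4810 * 5.2260 * 49.1510 / 0.2860 = 3126.3655 W

3126.3655 W


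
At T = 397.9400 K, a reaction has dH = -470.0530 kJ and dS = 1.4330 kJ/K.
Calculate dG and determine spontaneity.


T*dS = 397.9400 * 1.4330 = 570.2480 kJ
dG = -470.0530 - 570.2480 = -1040.3010 kJ (spontaneous)

dG = -1040.3010 kJ, spontaneous


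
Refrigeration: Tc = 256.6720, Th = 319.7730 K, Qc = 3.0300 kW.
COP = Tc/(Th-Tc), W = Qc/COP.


COP = 256.6720 / 63.1010 = 4.0676
W = 3.0300 / 4.0676 = 0.7449 kW

COP = 4.0676, W = 0.7449 kW


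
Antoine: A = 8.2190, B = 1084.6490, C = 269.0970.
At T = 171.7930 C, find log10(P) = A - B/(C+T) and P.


C+T = 440.8900
B/(C+T) = 2.4601
log10(P) = 8.2190 - 2.4601 = 5.7589
P = 10^5.7589 = 573937.7871 mmHg

573937.7871 mmHg


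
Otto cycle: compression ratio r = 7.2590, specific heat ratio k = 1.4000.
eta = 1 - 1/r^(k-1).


r^(k-1) = 2.2098
eta = 1 - 1/2.2098 = 0.5475 = 54.7468%

54.7468%


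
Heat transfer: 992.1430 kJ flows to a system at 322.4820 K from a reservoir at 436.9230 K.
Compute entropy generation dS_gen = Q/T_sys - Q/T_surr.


dS_sys = 992.1430/322.4820 = 3.0766 kJ/K
dS_surr = -992.1430/436.9230 = -2.2708 kJ/K
dS_gen = 3.0766 - 2.2708 = 0.8058 kJ/K (irreversible)

dS_gen = 0.8058 kJ/K, irreversible


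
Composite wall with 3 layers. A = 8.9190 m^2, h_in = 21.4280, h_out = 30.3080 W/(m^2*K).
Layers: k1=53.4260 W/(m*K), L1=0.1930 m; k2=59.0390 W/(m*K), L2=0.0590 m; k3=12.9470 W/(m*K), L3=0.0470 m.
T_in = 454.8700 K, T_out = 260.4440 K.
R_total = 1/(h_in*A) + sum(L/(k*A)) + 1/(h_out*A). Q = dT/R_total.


R_conv_in = 1/(21.4280*8.9190) = 0.0052
R_1 = 0.1930/(53.4260*8.9190) = 0.0004
R_2 = 0.0590/(59.0390*8.9190) = 0.0001
R_3 = 0.0470/(12.9470*8.9190) = 0.0004
R_conv_out = 1/(30.3080*8.9190) = 0.0037
R_total = 0.0099 K/W
Q = 194.4260 / 0.0099 = 19726.9258 W

R_total = 0.0099 K/W, Q = 19726.9258 W


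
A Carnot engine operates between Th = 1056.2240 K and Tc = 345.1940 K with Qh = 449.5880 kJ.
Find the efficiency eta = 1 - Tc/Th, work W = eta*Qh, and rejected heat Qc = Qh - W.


eta = 1 - 345.1940/1056.2240 = 0.6732
W = 0.6732 * 449.5880 = 302.6541 kJ
Qc = 449.5880 - 302.6541 = 146.9339 kJ

eta = 67.3181%, W = 302.6541 kJ, Qc = 146.9339 kJ


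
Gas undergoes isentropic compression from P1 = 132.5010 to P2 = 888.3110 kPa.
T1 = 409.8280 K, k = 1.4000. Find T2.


(k-1)/k = 0.2857
(P2/P1)^exp = 1.7223
T2 = 409.8280 * 1.7223 = 705.8305 K

705.8305 K


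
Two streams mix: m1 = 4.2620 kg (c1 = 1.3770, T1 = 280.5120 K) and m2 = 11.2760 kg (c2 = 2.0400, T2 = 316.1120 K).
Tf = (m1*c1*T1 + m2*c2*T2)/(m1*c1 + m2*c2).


num = 8917.7985
den = 28.8718
Tf = 308.8756 K

308.8756 K


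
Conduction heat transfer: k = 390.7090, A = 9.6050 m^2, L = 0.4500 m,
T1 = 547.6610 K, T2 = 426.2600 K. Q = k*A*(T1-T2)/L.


dT = 121.4010 K
Q = 390.7090 * 9.6050 * 121.4010 / 0.4500 = 1012419.5780 W

1012419.5780 W


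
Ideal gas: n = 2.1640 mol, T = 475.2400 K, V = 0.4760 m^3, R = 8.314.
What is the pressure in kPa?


P = nRT/V = 2.1640 * 8.314 * 475.2400 / 0.4760
= 8550.2786 / 0.4760 = 17962.7701 Pa = 17.9628 kPa

17.9628 kPa


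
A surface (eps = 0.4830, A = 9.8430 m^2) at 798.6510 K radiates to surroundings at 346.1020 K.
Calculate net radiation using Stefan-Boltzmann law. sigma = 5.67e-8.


T^4 = 4.0684e+11
Tsurr^4 = 1.4349e+10
Q = 0.4830 * 5.67e-8 * 9.8430 * 3.9250e+11 = 105801.6026 W

105801.6026 W


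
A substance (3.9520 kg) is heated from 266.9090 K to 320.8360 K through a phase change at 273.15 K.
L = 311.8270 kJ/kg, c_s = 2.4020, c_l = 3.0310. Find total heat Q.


Q1 (sensible, solid) = 3.9520 * 2.4020 * 6.2410 = 59.2440 kJ
Q2 (latent) = 3.9520 * 311.8270 = 1232.3403 kJ
Q3 (sensible, liquid) = 3.9520 * 3.0310 * 47.6860 = 571.2073 kJ
Q_total = 1862.7916 kJ

1862.7916 kJ


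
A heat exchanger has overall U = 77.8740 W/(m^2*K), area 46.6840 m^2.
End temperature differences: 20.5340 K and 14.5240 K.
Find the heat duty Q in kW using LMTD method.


LMTD = 17.3559 K
Q = 77.8740 * 46.6840 * 17.3559 = 63096.9133 W = 63.0969 kW

63.0969 kW


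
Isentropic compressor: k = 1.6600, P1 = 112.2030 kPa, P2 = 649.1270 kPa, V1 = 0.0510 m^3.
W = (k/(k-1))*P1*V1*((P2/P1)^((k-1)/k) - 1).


(k-1)/k = 0.3976
(P2/P1)^exp = 2.0095
W = 2.5152 * 112.2030 * 0.0510 * (2.0095 - 1) = 14.5297 kJ

14.5297 kJ


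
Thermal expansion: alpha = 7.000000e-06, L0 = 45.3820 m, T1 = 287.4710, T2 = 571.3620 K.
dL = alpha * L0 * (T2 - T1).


dT = 283.8910 K
dL = 7.000000e-06 * 45.3820 * 283.8910 = 0.090185 m
L_final = 45.472185 m

dL = 0.090185 m


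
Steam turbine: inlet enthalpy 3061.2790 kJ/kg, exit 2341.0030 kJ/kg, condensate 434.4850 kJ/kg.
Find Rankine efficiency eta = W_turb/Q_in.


W = 720.2760 kJ/kg
Q_in = 2626.7940 kJ/kg
eta = 0.2742 = 27.4203%

eta = 27.4203%


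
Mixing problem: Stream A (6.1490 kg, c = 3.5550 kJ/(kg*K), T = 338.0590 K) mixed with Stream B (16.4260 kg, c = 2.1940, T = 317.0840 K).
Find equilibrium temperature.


num = 18817.1440
den = 57.8983
Tf = 325.0032 K

325.0032 K


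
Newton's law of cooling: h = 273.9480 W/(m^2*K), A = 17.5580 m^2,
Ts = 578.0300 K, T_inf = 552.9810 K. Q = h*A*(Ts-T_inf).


dT = 25.0490 K
Q = 273.9480 * 17.5580 * 25.0490 = 120485.1636 W

120485.1636 W


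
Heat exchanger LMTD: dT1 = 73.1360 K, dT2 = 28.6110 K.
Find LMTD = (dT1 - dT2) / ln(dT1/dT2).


dT1/dT2 = 2.5562
ln(dT1/dT2) = 0.9385
LMTD = 44.5250 / 0.9385 = 47.4412 K

47.4412 K


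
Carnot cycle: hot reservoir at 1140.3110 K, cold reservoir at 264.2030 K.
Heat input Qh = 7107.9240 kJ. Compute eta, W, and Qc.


eta = 1 - 264.2030/1140.3110 = 0.7683
W = 0.7683 * 7107.9240 = 5461.0620 kJ
Qc = 7107.9240 - 5461.0620 = 1646.8620 kJ

eta = 76.8306%, W = 5461.0620 kJ, Qc = 1646.8620 kJ


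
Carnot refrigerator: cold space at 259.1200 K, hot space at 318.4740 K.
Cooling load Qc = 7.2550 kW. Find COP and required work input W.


COP = 259.1200 / 59.3540 = 4.3657
W = 7.2550 / 4.3657 = 1.6618 kW

COP = 4.3657, W = 1.6618 kW


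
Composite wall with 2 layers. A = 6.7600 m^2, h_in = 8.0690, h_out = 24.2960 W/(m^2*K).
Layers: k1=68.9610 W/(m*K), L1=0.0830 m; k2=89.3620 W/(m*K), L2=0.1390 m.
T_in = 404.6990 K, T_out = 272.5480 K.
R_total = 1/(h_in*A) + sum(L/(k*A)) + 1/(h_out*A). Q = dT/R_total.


R_conv_in = 1/(8.0690*6.7600) = 0.0183
R_1 = 0.0830/(68.9610*6.7600) = 0.0002
R_2 = 0.1390/(89.3620*6.7600) = 0.0002
R_conv_out = 1/(24.2960*6.7600) = 0.0061
R_total = 0.0248 K/W
Q = 132.1510 / 0.0248 = 5322.2825 W

R_total = 0.0248 K/W, Q = 5322.2825 W


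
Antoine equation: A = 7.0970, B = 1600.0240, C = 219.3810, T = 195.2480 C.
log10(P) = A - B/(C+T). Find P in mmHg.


C+T = 414.6290
B/(C+T) = 3.8589
log10(P) = 7.0970 - 3.8589 = 3.2381
P = 10^3.2381 = 1730.0980 mmHg

1730.0980 mmHg


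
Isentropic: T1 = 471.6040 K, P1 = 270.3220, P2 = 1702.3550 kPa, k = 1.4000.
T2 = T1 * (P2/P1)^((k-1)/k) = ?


(k-1)/k = 0.2857
(P2/P1)^exp = 1.6917
T2 = 471.6040 * 1.6917 = 797.8319 K

797.8319 K


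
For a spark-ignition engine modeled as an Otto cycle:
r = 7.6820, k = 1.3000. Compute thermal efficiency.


r^(k-1) = 1.8435
eta = 1 - 1/1.8435 = 0.4576 = 45.7553%

45.7553%


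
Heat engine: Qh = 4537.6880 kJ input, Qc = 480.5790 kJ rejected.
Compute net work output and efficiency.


W = 4537.6880 - 480.5790 = 4057.1090 kJ
eta = 4057.1090 / 4537.6880 = 0.8941 = 89.4092%

W = 4057.1090 kJ, eta = 89.4092%


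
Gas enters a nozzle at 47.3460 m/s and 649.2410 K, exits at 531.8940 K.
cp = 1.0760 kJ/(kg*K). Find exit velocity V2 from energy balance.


dT = 117.3470 K
2*cp*1000*dT = 252530.7440
V1^2 = 2241.6437
V2 = sqrt(254772.3877) = 504.7498 m/s

504.7498 m/s


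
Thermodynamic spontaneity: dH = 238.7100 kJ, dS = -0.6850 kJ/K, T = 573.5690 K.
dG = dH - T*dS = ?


T*dS = 573.5690 * -0.6850 = -392.8948 kJ
dG = 238.7100 + 392.8948 = 631.6048 kJ (non-spontaneous)

dG = 631.6048 kJ, non-spontaneous


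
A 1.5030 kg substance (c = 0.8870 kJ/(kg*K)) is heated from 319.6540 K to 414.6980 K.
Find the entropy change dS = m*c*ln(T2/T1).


T2/T1 = 1.2973
ln(T2/T1) = 0.2603
dS = 1.5030 * 0.8870 * 0.2603 = 0.3470 kJ/K

0.3470 kJ/K


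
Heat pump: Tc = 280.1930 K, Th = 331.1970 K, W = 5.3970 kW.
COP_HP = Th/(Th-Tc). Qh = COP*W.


COP = 331.1970 / 51.0040 = 6.4935
Qh = 6.4935 * 5.3970 = 35.0457 kW

COP = 6.4935, Qh = 35.0457 kW


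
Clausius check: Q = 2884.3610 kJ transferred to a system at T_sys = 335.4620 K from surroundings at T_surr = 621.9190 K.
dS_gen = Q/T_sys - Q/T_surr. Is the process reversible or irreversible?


dS_sys = 2884.3610/335.4620 = 8.5982 kJ/K
dS_surr = -2884.3610/621.9190 = -4.6378 kJ/K
dS_gen = 8.5982 - 4.6378 = 3.9603 kJ/K (irreversible)

dS_gen = 3.9603 kJ/K, irreversible


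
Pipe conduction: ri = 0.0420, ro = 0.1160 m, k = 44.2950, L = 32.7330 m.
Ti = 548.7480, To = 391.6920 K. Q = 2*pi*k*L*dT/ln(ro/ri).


dT = 157.0560 K
ln(ro/ri) = 1.0159
Q = 2*pi*44.2950*32.7330*157.0560 / 1.0159 = 1408364.8007 W

1408364.8007 W


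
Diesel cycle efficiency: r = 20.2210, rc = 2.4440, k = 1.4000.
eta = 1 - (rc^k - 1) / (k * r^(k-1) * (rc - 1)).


r^(k-1) = 3.3291
rc^k = 3.4942
eta = 0.6294 = 62.9399%

62.9399%


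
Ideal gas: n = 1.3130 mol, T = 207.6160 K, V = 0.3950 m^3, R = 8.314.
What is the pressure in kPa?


P = nRT/V = 1.3130 * 8.314 * 207.6160 / 0.3950
= 2266.3948 / 0.3950 = 5737.7084 Pa = 5.7377 kPa

5.7377 kPa


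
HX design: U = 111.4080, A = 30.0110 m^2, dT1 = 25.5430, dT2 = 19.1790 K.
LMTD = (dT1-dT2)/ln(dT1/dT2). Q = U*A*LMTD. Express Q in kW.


LMTD = 22.2092 K
Q = 111.4080 * 30.0110 * 22.2092 = 74255.8339 W = 74.2558 kW

74.2558 kW


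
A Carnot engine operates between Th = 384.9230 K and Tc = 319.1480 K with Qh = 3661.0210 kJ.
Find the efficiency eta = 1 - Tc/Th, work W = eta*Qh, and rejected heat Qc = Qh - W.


eta = 1 - 319.1480/384.9230 = 0.1709
W = 0.1709 * 3661.0210 = 625.5892 kJ
Qc = 3661.0210 - 625.5892 = 3035.4318 kJ

eta = 17.0878%, W = 625.5892 kJ, Qc = 3035.4318 kJ


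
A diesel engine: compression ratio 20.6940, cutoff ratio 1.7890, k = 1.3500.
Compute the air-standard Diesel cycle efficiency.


r^(k-1) = 2.8877
rc^k = 2.1929
eta = 0.6122 = 61.2156%

61.2156%


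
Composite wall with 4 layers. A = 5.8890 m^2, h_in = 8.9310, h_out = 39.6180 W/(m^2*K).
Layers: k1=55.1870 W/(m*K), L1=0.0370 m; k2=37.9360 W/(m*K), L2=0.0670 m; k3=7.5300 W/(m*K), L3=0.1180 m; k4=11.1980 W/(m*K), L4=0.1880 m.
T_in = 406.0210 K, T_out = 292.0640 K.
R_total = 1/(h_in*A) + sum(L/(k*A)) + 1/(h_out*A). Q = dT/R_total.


R_conv_in = 1/(8.9310*5.8890) = 0.0190
R_1 = 0.0370/(55.1870*5.8890) = 0.0001
R_2 = 0.0670/(37.9360*5.8890) = 0.0003
R_3 = 0.1180/(7.5300*5.8890) = 0.0027
R_4 = 0.1880/(11.1980*5.8890) = 0.0029
R_conv_out = 1/(39.6180*5.8890) = 0.0043
R_total = 0.0292 K/W
Q = 113.9570 / 0.0292 = 3899.2869 W

R_total = 0.0292 K/W, Q = 3899.2869 W


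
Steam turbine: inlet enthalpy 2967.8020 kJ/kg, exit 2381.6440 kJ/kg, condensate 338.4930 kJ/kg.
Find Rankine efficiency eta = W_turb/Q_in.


W = 586.1580 kJ/kg
Q_in = 2629.3090 kJ/kg
eta = 0.2229 = 22.2932%

eta = 22.2932%
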